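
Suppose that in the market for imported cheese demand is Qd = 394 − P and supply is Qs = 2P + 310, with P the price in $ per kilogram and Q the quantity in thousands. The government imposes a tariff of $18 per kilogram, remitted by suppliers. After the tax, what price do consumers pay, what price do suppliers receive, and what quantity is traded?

Consumers pay $40; suppliers receive $22; quantity = 354.

Without the tax, 394 − P = 2P + 310 gives 3P = 84, so P* = $28 and Q* = 366.
With the tax collected from suppliers, supply shifts: Qs = 2(P − 18) + 310.
New equilibrium: consumers pay $40, suppliers receive $22, Q = 354. (Wedge: Pb − Ps = 18.)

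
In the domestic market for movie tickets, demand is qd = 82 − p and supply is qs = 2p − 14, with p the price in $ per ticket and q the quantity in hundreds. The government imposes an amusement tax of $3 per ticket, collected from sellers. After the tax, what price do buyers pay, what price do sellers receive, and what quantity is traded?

Without the tax, 82 − p = 2p − 14 gives 3p = 96, so p* = $32 and q* = 50.
With the tax collected from sellers, supply shifts: qs = 2(p − 3) − 14.
Solving gives q = 48 with buyers paying $34 and sellers receiving $31 (the $3 wedge).

Buyers pay $34; sellers receive $31; quantity = 48.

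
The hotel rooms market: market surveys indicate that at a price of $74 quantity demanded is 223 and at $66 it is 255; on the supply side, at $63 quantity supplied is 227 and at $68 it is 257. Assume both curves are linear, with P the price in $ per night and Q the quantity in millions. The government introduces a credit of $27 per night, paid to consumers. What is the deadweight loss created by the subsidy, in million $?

Deadweight loss = $874.8 million.

Demand slope: (255 − 223)/(66 − 74) = -4, so Qd = 519 − 4P.
Supply slope: (257 − 227)/(68 − 63) = 6, so Qs = 6P − 151.
Before the subsidy: set 519 − 4P = 6P − 151 → P* = $67, Q* = 251.
With a per-unit subsidy paid to consumers, each effectively pays P − 27, so demand becomes Qd = 519 − 4(P − 27).
New equilibrium: consumers pay $50.8, sellers receive $77.8, Q = 315.8. (Wedge: Pb − Ps = −27.)
Quantity rises by |ΔQ| = |251 − 315.8| = 64.8.
DWL = ½ · t · |ΔQ| = ½ · 27 · 64.8 = $874.8.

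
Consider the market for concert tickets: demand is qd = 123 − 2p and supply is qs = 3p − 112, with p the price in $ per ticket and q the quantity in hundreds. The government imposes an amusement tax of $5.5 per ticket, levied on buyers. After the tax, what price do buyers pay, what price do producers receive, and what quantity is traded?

Before the tax: set 123 − 2p = 3p − 112 → p* = $47, q* = 29.
With the tax collected from buyers, demand (in seller-price terms) shifts: qd = 123 − 2(p + 5.5).
New equilibrium: buyers pay $50.3, producers receive $44.8, q = 22.4. (Wedge: pb − ps = 5.5.)

Buyers pay $50.3; producers receive $44.8; quantity = 22.4.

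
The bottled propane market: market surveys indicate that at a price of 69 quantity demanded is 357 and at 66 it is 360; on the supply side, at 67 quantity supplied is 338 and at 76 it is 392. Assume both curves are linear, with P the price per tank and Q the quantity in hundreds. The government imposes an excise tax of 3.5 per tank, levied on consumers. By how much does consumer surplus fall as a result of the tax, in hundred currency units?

Consumer surplus falls by 1063.5 hundred.

Demand slope: (360 − 357)/(66 − 69) = -1, so Qd = 426 − P.
Supply slope: (392 − 338)/(76 − 67) = 6, so Qs = 6P − 64.
Without the tax, 426 − P = 6P − 64 gives 7P = 490, so P* = 70 and Q* = 356.
With the tax collected from consumers, demand (in seller-price terms) shifts: Qd = 426 − (P + 3.5).
New equilibrium: consumers pay 73, sellers receive 69.5, Q = 353. (Wedge: Pb − Ps = 3.5.)
ΔCS is the trapezoid between Q = 353 and Q = 356 of height 3: ½ · (356 + 353) · 3 = 1063.5.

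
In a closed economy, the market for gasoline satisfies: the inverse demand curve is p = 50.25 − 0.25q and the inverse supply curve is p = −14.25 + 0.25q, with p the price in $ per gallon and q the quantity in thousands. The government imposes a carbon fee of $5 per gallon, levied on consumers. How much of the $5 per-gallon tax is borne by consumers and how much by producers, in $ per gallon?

Inverting to q(p) form: qd = 201 − 4p; qs = 4p + 57.
Without the tax, 201 − 4p = 4p + 57 gives 8p = 144, so p* = $18 and q* = 129.
With the tax collected from consumers, demand (in seller-price terms) shifts: qd = 201 − 4(p + 5).
Solving gives q = 119 with consumers paying $20.5 and producers receiving $15.5 (the $5 wedge).
Burden on consumers: $2.5; on producers: $2.5. (They sum to $5.)
The less price-elastic side of the market bears the larger share of a per-unit tax.

Consumers bear $2.5 per gallon; producers bear $2.5 per gallon.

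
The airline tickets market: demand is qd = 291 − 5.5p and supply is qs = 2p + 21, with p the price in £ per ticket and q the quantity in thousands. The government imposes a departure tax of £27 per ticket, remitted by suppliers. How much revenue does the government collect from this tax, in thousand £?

Tax revenue = £1441.8 thousand.

Without the tax, 291 − 5.5p = 2p + 21 gives 7.5p = 270, so p* = £36 and q* = 93.
With the tax collected from suppliers, supply shifts: qs = 2(p − 27) + 21.
New equilibrium: buyers pay £43.2, suppliers receive £16.2, q = 53.4. (Wedge: pb − ps = 27.)
Revenue = t · Q = 27 · 53.4 = £1441.8.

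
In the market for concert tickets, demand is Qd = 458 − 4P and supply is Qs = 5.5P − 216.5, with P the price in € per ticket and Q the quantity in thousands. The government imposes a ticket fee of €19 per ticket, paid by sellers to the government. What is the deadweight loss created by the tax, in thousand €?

Before the tax: set 458 − 4P = 5.5P − 216.5 → P* = €71, Q* = 174.
With the tax collected from sellers, supply shifts: Qs = 5.5(P − 19) − 216.5.
Solving gives Q = 130 with consumers paying €82 and sellers receiving €63 (the €19 wedge).
Quantity falls by |ΔQ| = |174 − 130| = 44.
DWL = ½ · t · |ΔQ| = ½ · 19 · 44 = €418.

Deadweight loss = €418 thousand.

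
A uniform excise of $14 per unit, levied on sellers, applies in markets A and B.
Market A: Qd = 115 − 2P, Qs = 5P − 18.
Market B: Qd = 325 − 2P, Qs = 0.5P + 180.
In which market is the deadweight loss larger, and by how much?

Market A, by $100.8.

Market A: pre-tax P* = $19, Q* = 77; post-tax Q = 57; deadweight loss = $140.
Market B: pre-tax P* = $58, Q* = 209; post-tax Q = 203.4; deadweight loss = $39.2.
Difference: $140 vs $39.2 → market A is larger by $100.8.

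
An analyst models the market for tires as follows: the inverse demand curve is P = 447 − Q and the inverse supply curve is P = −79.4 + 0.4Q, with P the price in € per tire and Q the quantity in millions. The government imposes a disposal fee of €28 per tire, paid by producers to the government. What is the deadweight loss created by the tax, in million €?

Deadweight loss = €280 million.

Rewrite in direct form: Qd = 447 − P and Qs = 2.5P + 198.5.
Before the tax: set 447 − P = 2.5P + 198.5 → P* = €71, Q* = 376.
With the tax collected from producers, supply shifts: Qs = 2.5(P − 28) + 198.5.
Solving gives Q = 356 with consumers paying €91 and producers receiving €63 (the €28 wedge).
Quantity falls by |ΔQ| = |376 − 356| = 20.
DWL = ½ · t · |ΔQ| = ½ · 28 · 20 = €280.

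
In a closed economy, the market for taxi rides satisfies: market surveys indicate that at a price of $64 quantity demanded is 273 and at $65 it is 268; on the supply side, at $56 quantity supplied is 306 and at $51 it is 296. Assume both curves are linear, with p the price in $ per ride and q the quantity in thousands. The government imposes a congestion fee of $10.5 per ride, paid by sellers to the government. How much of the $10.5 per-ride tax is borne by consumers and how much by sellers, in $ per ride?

Consumers bear $3 per ride; sellers bear $7.5 per ride.

Demand slope: (268 − 273)/(65 − 64) = -5, so qd = 593 − 5p.
Supply slope: (296 − 306)/(51 − 56) = 2, so qs = 2p + 194.
Without the tax, 593 − 5p = 2p + 194 gives 7p = 399, so p* = $57 and q* = 308.
With the tax collected from sellers, supply shifts: qs = 2(p − 10.5) + 194.
New equilibrium: consumers pay $60, sellers receive $49.5, q = 293. (Wedge: pb − ps = 10.5.)
Burden on consumers: $3; on sellers: $7.5. (They sum to $10.5.)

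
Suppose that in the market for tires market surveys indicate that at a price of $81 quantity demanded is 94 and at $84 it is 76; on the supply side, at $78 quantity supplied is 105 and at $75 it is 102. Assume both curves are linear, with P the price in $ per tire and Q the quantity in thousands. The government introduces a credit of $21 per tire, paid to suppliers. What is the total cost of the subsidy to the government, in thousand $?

Demand slope: (76 − 94)/(84 − 81) = -6, so Qd = 580 − 6P.
Supply slope: (102 − 105)/(75 − 78) = 1, so Qs = P + 27.
Without the subsidy, 580 − 6P = P + 27 gives 7P = 553, so P* = $79 and Q* = 106.
With a per-unit subsidy paid to suppliers, each receives P + 21 per unit sold, so supply becomes Qs = (P + 21) + 27.
New equilibrium: buyers pay $76, suppliers receive $97, Q = 124. (Wedge: Pb − Ps = −21.)
Outlay = t · Q = 21 · 124 = $2604.

Government outlay = $2604 thousand.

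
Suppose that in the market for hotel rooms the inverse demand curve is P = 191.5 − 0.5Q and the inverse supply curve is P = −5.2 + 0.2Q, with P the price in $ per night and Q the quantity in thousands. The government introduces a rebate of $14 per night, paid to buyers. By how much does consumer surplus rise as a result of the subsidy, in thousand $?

Consumer surplus rises by $2910 thousand.

Inverting to Q(P) form: Qd = 383 − 2P; Qs = 5P + 26.
Before the subsidy: set 383 − 2P = 5P + 26 → P* = $51, Q* = 281.
With a per-unit subsidy paid to buyers, each effectively pays P − 14, so demand becomes Qd = 383 − 2(P − 14).
Solving gives Q = 301 with buyers paying $41 and sellers receiving $55 (the $14 wedge).
ΔCS is the trapezoid between Q = 301 and Q = 281 of height $10: ½ · (281 + 301) · 10 = $2910.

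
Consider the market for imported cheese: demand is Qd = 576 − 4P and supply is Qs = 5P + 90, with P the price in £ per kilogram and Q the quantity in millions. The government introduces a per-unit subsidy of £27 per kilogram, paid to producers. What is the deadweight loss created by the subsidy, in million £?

Before the subsidy: set 576 − 4P = 5P + 90 → P* = £54, Q* = 360.
With a per-unit subsidy paid to producers, each receives P + 27 per unit sold, so supply becomes Qs = 5(P + 27) + 90.
New equilibrium: consumers pay £39, producers receive £66, Q = 420. (Wedge: Pb − Ps = −27.)
Quantity rises by |ΔQ| = |360 − 420| = 60.
DWL = ½ · t · |ΔQ| = ½ · 27 · 60 = £810.

Deadweight loss = £810 million.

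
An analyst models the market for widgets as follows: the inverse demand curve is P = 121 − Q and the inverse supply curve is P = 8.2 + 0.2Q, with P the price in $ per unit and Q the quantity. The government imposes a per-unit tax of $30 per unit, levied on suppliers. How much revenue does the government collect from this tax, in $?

Rewrite in direct form: Qd = 121 − P and Qs = 5P − 41.
Before the tax: set 121 − P = 5P − 41 → P* = $27, Q* = 94.
With the tax collected from suppliers, supply shifts: Qs = 5(P − 30) − 41.
New equilibrium: consumers pay $52, suppliers receive $22, Q = 69. (Wedge: Pb − Ps = 30.)
Revenue = t · Q = 30 · 69 = $2070.

Tax revenue = $2070.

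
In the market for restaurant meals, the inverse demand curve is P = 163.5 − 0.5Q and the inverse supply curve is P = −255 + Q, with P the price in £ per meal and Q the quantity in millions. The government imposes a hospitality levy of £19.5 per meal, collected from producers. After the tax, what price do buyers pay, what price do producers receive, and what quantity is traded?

Buyers pay £30.5; producers receive £11; quantity = 266.

Inverting to Q(P) form: Qd = 327 − 2P; Qs = P + 255.
Without the tax, 327 − 2P = P + 255 gives 3P = 72, so P* = £24 and Q* = 279.
With the tax collected from producers, supply shifts: Qs = (P − 19.5) + 255.
New equilibrium: buyers pay £30.5, producers receive £11, Q = 266. (Wedge: Pb − Ps = 19.5.)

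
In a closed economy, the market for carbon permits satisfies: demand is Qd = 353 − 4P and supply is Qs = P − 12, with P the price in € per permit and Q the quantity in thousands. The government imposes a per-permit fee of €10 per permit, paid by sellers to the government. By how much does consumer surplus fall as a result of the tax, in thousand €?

Before the tax: set 353 − 4P = P − 12 → P* = €73, Q* = 61.
With the tax collected from sellers, supply shifts: Qs = (P − 10) − 12.
Solving gives Q = 53 with buyers paying €75 and sellers receiving €65 (the €10 wedge).
ΔCS is the trapezoid between Q = 53 and Q = 61 of height €2: ½ · (61 + 53) · 2 = €114.

Consumer surplus falls by €114 thousand.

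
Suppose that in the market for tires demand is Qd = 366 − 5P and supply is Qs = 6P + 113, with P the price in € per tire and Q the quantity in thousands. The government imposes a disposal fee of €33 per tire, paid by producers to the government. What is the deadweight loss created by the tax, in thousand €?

Before the tax: set 366 − 5P = 6P + 113 → P* = €23, Q* = 251.
With the tax collected from producers, supply shifts: Qs = 6(P − 33) + 113.
Solving gives Q = 161 with consumers paying €41 and producers receiving €8 (the €33 wedge).
Quantity falls by |ΔQ| = |251 − 161| = 90.
DWL = ½ · t · |ΔQ| = ½ · 33 · 90 = €1485.

Deadweight loss = €1485 thousand.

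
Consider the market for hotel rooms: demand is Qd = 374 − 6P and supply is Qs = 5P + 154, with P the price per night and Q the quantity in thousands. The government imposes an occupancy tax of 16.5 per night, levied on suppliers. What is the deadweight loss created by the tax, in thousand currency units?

Before the tax: set 374 − 6P = 5P + 154 → P* = 20, Q* = 254.
With the tax collected from suppliers, supply shifts: Qs = 5(P − 16.5) + 154.
New equilibrium: buyers pay 27.5, suppliers receive 11, Q = 209. (Wedge: Pb − Ps = 16.5.)
Quantity falls by |ΔQ| = |254 − 209| = 45.
DWL = ½ · t · |ΔQ| = ½ · 16.5 · 45 = 371.25.

Deadweight loss = 371.25 thousand.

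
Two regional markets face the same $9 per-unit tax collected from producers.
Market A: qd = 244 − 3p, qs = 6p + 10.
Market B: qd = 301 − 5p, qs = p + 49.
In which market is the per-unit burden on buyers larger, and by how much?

Market A: pre-tax p* = $26, q* = 166; post-tax q = 148; per-unit burden on buyers = $6.
Market B: pre-tax p* = $42, q* = 91; post-tax q = 83.5; per-unit burden on buyers = $1.5.
Difference: $6 vs $1.5 → market A is larger by $4.5.

Market A, by $4.5.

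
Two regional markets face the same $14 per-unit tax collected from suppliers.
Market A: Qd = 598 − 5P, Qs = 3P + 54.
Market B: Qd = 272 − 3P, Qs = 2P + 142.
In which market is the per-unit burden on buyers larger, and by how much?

Market B, by $0.35.

Market A: pre-tax P* = $68, Q* = 258; post-tax Q = 231.75; per-unit burden on buyers = $5.25.
Market B: pre-tax P* = $26, Q* = 194; post-tax Q = 177.2; per-unit burden on buyers = $5.6.
Difference: $5.25 vs $5.6 → market B is larger by $0.35.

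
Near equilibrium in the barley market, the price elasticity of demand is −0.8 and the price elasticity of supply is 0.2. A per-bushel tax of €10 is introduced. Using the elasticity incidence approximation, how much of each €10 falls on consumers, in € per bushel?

Incidence ratio: consumers' share ≈ εs / (εs + |εd|) = 0.2 / (0.2 + 0.8) = 0.2.
So consumers bear ≈ 0.2 × €10 = €2; suppliers bear €8.

Consumers bear ≈ €2 per bushel.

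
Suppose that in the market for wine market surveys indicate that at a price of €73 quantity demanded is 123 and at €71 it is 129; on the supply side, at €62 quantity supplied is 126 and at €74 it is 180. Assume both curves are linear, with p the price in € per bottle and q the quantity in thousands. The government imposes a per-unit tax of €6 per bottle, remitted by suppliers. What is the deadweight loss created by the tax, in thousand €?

Demand slope: (129 − 123)/(71 − 73) = -3, so qd = 342 − 3p.
Supply slope: (180 − 126)/(74 − 62) = 4.5, so qs = 4.5p − 153.
Before the tax: set 342 − 3p = 4.5p − 153 → p* = €66, q* = 144.
With the tax collected from suppliers, supply shifts: qs = 4.5(p − 6) − 153.
Solving gives q = 133.2 with buyers paying €69.6 and suppliers receiving €63.6 (the €6 wedge).
Quantity falls by |ΔQ| = |144 − 133.2| = 10.8.
DWL = ½ · t · |ΔQ| = ½ · 6 · 10.8 = €32.4.

Deadweight loss = €32.4 thousand.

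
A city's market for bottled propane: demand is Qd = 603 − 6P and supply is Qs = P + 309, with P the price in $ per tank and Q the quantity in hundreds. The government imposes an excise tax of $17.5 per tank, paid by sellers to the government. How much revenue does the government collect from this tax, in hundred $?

Without the tax, 603 − 6P = P + 309 gives 7P = 294, so P* = $42 and Q* = 351.
With the tax collected from sellers, supply shifts: Qs = (P − 17.5) + 309.
Solving gives Q = 336 with buyers paying $44.5 and sellers receiving $27 (the $17.5 wedge).
Revenue = t · Q = 17.5 · 336 = $5880.

Tax revenue = $5880 hundred.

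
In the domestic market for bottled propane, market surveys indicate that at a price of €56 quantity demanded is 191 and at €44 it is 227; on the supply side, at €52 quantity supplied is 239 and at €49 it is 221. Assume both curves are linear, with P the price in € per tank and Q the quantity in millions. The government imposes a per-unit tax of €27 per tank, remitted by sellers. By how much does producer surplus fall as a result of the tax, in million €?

Producer surplus falls by €1692 million.

Demand slope: (227 − 191)/(44 − 56) = -3, so Qd = 359 − 3P.
Supply slope: (221 − 239)/(49 − 52) = 6, so Qs = 6P − 73.
Before the tax: set 359 − 3P = 6P − 73 → P* = €48, Q* = 215.
With the tax collected from sellers, supply shifts: Qs = 6(P − 27) − 73.
Solving gives Q = 161 with consumers paying €66 and sellers receiving €39 (the €27 wedge).
ΔPS is the trapezoid between Q = 161 and Q = 215 of height €9: ½ · (215 + 161) · 9 = €1692.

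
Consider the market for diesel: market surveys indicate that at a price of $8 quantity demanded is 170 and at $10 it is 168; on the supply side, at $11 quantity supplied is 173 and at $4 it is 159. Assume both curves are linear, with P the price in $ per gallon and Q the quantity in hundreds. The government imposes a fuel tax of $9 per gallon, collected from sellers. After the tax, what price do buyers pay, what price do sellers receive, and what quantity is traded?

Demand slope: (168 − 170)/(10 − 8) = -1, so Qd = 178 − P.
Supply slope: (159 − 173)/(4 − 11) = 2, so Qs = 2P + 151.
Before the tax: set 178 − P = 2P + 151 → P* = $9, Q* = 169.
With the tax collected from sellers, supply shifts: Qs = 2(P − 9) + 151.
New equilibrium: buyers pay $15, sellers receive $6, Q = 163. (Wedge: Pb − Ps = 9.)
The less price-elastic side of the market bears the larger share of a per-unit tax.

Buyers pay $15; sellers receive $6; quantity = 163.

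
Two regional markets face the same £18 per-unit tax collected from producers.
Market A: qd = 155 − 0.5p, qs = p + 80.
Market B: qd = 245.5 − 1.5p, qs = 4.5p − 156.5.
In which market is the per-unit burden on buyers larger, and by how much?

Market A: pre-tax p* = £50, q* = 130; post-tax q = 124; per-unit burden on buyers = £12.
Market B: pre-tax p* = £67, q* = 145; post-tax q = 124.75; per-unit burden on buyers = £13.5.
Difference: £12 vs £13.5 → market B is larger by £1.5.

Market B, by £1.5.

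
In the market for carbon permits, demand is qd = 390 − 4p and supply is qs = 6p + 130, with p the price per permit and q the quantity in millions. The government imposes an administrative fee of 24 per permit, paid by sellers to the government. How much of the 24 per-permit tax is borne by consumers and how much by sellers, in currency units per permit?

Consumers bear 14.4 per permit; sellers bear 9.6 per permit.

Without the tax, 390 − 4p = 6p + 130 gives 10p = 260, so p* = 26 and q* = 286.
With the tax collected from sellers, supply shifts: qs = 6(p − 24) + 130.
New equilibrium: consumers pay 40.4, sellers receive 16.4, q = 228.4. (Wedge: pb − ps = 24.)
Burden on consumers: 14.4; on sellers: 9.6. (They sum to 24.)
The less price-elastic side of the market bears the larger share of a per-unit tax.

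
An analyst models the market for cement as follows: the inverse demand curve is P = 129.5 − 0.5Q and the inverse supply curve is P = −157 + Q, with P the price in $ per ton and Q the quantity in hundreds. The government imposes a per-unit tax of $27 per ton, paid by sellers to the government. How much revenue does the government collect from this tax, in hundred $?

Tax revenue = $4671 hundred.

Rewrite in direct form: Qd = 259 − 2P and Qs = P + 157.
Without the tax, 259 − 2P = P + 157 gives 3P = 102, so P* = $34 and Q* = 191.
With the tax collected from sellers, supply shifts: Qs = (P − 27) + 157.
New equilibrium: consumers pay $43, sellers receive $16, Q = 173. (Wedge: Pb − Ps = 27.)
Revenue = t · Q = 27 · 173 = $4671.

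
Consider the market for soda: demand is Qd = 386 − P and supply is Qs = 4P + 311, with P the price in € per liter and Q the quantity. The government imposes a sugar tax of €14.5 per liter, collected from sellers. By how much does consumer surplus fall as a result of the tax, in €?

Consumer surplus falls by €4236.32.

Without the tax, 386 − P = 4P + 311 gives 5P = 75, so P* = €15 and Q* = 371.
With the tax collected from sellers, supply shifts: Qs = 4(P − 14.5) + 311.
New equilibrium: consumers pay €26.6, sellers receive €12.1, Q = 359.4. (Wedge: Pb − Ps = 14.5.)
ΔCS is the trapezoid between Q = 359.4 and Q = 371 of height €11.6: ½ · (371 + 359.4) · 11.6 = €4236.32.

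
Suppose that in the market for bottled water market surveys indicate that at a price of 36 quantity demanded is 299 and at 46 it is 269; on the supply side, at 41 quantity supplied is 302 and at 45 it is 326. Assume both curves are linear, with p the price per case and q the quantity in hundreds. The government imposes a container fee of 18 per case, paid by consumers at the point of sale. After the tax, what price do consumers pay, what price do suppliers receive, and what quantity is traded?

Consumers pay 51; suppliers receive 33; quantity = 254.

Demand slope: (269 − 299)/(46 − 36) = -3, so qd = 407 − 3p.
Supply slope: (326 − 302)/(45 − 41) = 6, so qs = 6p + 56.
Without the tax, 407 − 3p = 6p + 56 gives 9p = 351, so p* = 39 and q* = 290.
With the tax collected from consumers, demand (in seller-price terms) shifts: qd = 407 − 3(p + 18).
Solving gives q = 254 with consumers paying 51 and suppliers receiving 33 (the 18 wedge).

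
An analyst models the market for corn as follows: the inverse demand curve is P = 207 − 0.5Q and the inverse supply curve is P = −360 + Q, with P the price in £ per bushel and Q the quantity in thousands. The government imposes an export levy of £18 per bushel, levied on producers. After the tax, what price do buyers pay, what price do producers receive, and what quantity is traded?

Inverting to Q(P) form: Qd = 414 − 2P; Qs = P + 360.
Without the tax, 414 − 2P = P + 360 gives 3P = 54, so P* = £18 and Q* = 378.
With the tax collected from producers, supply shifts: Qs = (P − 18) + 360.
New equilibrium: buyers pay £24, producers receive £6, Q = 366. (Wedge: Pb − Ps = 18.)
The less price-elastic side of the market bears the larger share of a per-unit tax.

Buyers pay £24; producers receive £6; quantity = 366.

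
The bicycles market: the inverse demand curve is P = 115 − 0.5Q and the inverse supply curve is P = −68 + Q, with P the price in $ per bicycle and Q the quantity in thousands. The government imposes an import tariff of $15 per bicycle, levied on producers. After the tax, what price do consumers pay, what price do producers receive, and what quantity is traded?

Rewrite in direct form: Qd = 230 − 2P and Qs = P + 68.
Without the tax, 230 − 2P = P + 68 gives 3P = 162, so P* = $54 and Q* = 122.
With the tax collected from producers, supply shifts: Qs = (P − 15) + 68.
Solving gives Q = 112 with consumers paying $59 and producers receiving $44 (the $15 wedge).

Consumers pay $59; producers receive $44; quantity = 112.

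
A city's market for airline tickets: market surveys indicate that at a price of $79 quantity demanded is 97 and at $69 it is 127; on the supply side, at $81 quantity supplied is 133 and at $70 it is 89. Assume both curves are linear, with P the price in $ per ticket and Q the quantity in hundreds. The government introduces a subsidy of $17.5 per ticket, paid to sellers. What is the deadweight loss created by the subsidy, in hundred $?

Demand slope: (127 − 97)/(69 − 79) = -3, so Qd = 334 − 3P.
Supply slope: (89 − 133)/(70 − 81) = 4, so Qs = 4P − 191.
Without the subsidy, 334 − 3P = 4P − 191 gives 7P = 525, so P* = $75 and Q* = 109.
With a per-unit subsidy paid to sellers, each receives P + 17.5 per unit sold, so supply becomes Qs = 4(P + 17.5) − 191.
New equilibrium: consumers pay $65, sellers receive $82.5, Q = 139. (Wedge: Pb − Ps = −17.5.)
Quantity rises by |ΔQ| = |109 − 139| = 30.
DWL = ½ · t · |ΔQ| = ½ · 17.5 · 30 = $262.5.

Deadweight loss = $262.5 hundred.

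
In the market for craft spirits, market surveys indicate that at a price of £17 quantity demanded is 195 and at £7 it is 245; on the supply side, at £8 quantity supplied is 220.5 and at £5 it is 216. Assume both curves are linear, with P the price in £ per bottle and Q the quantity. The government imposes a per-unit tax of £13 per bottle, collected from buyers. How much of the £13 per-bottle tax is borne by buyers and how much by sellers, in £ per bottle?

Buyers bear £3 per bottle; sellers bear £10 per bottle.

Demand slope: (245 − 195)/(7 − 17) = -5, so Qd = 280 − 5P.
Supply slope: (216 − 220.5)/(5 − 8) = 1.5, so Qs = 1.5P + 208.5.
Without the tax, 280 − 5P = 1.5P + 208.5 gives 6.5P = 71.5, so P* = £11 and Q* = 225.
With the tax collected from buyers, demand (in seller-price terms) shifts: Qd = 280 − 5(P + 13).
New equilibrium: buyers pay £14, sellers receive £1, Q = 210. (Wedge: Pb − Ps = 13.)
Burden on buyers: £3; on sellers: £10. (They sum to £13.)
The less price-elastic side of the market bears the larger share of a per-unit tax.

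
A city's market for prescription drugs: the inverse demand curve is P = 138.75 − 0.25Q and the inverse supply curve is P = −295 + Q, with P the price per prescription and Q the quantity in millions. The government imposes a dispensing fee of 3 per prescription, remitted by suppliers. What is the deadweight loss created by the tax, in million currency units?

Deadweight loss = 3.6 million.

Rewrite in direct form: Qd = 555 − 4P and Qs = P + 295.
Before the tax: set 555 − 4P = P + 295 → P* = 52, Q* = 347.
With the tax collected from suppliers, supply shifts: Qs = (P − 3) + 295.
New equilibrium: buyers pay 52.6, suppliers receive 49.6, Q = 344.6. (Wedge: Pb − Ps = 3.)
Quantity falls by |ΔQ| = |347 − 344.6| = 2.4.
DWL = ½ · t · |ΔQ| = ½ · 3 · 2.4 = 3.6.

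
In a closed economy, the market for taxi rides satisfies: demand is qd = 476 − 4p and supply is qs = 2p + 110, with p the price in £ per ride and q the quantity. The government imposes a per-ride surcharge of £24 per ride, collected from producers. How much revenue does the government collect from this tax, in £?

Before the tax: set 476 − 4p = 2p + 110 → p* = £61, q* = 232.
With the tax collected from producers, supply shifts: qs = 2(p − 24) + 110.
Solving gives q = 200 with buyers paying £69 and producers receiving £45 (the £24 wedge).
Revenue = t · Q = 24 · 200 = £4800.

Tax revenue = £4800.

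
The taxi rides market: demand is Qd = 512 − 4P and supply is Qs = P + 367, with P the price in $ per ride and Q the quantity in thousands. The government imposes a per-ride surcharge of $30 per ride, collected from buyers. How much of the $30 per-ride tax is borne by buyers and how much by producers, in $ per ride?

Before the tax: set 512 − 4P = P + 367 → P* = $29, Q* = 396.
With the tax collected from buyers, demand (in seller-price terms) shifts: Qd = 512 − 4(P + 30).
Solving gives Q = 372 with buyers paying $35 and producers receiving $5 (the $30 wedge).
Burden on buyers: $6; on producers: $24. (They sum to $30.)

Buyers bear $6 per ride; producers bear $24 per ride.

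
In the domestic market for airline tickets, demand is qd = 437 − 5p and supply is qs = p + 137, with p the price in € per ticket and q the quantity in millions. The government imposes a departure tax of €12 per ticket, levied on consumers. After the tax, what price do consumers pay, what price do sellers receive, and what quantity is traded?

Before the tax: set 437 − 5p = p + 137 → p* = €50, q* = 187.
With the tax collected from consumers, demand (in seller-price terms) shifts: qd = 437 − 5(p + 12).
New equilibrium: consumers pay €52, sellers receive €40, q = 177. (Wedge: pb − ps = 12.)

Consumers pay €52; sellers receive €40; quantity = 177.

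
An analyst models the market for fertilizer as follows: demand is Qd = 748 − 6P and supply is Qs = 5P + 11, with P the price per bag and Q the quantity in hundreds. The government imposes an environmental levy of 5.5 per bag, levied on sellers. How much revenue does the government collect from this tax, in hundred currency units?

Tax revenue = 1820.5 hundred.

Without the tax, 748 − 6P = 5P + 11 gives 11P = 737, so P* = 67 and Q* = 346.
With the tax collected from sellers, supply shifts: Qs = 5(P − 5.5) + 11.
Solving gives Q = 331 with consumers paying 69.5 and sellers receiving 64 (the 5.5 wedge).
Revenue = t · Q = 5.5 · 331 = 1820.5.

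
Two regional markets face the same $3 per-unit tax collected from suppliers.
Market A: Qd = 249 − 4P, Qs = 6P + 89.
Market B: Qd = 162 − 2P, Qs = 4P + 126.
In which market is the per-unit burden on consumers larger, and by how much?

Market B, by $0.2.

Market A: pre-tax P* = $16, Q* = 185; post-tax Q = 177.8; per-unit burden on consumers = $1.8.
Market B: pre-tax P* = $6, Q* = 150; post-tax Q = 146; per-unit burden on consumers = $2.
Difference: $1.8 vs $2 → market B is larger by $0.2.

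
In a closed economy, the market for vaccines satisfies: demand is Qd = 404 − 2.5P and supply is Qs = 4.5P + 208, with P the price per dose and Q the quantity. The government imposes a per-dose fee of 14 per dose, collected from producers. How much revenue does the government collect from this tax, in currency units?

Tax revenue = 4361.

Before the tax: set 404 − 2.5P = 4.5P + 208 → P* = 28, Q* = 334.
With the tax collected from producers, supply shifts: Qs = 4.5(P − 14) + 208.
Solving gives Q = 311.5 with buyers paying 37 and producers receiving 23 (the 14 wedge).
Revenue = t · Q = 14 · 311.5 = 4361.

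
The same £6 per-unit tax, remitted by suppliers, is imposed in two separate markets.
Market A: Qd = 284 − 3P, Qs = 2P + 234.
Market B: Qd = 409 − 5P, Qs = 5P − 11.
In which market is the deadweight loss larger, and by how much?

Market B, by £23.4.

Market A: pre-tax P* = £10, Q* = 254; post-tax Q = 246.8; deadweight loss = £21.6.
Market B: pre-tax P* = £42, Q* = 199; post-tax Q = 184; deadweight loss = £45.
Difference: £21.6 vs £45 → market B is larger by £23.4.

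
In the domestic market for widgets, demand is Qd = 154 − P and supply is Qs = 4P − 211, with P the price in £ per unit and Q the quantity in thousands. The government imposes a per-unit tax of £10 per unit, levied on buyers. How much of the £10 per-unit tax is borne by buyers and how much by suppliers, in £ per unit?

Buyers bear £8 per unit; suppliers bear £2 per unit.

Before the tax: set 154 − P = 4P − 211 → P* = £73, Q* = 81.
With the tax collected from buyers, demand (in seller-price terms) shifts: Qd = 154 − (P + 10).
New equilibrium: buyers pay £81, suppliers receive £71, Q = 73. (Wedge: Pb − Ps = 10.)
Burden on buyers: £8; on suppliers: £2. (They sum to £10.)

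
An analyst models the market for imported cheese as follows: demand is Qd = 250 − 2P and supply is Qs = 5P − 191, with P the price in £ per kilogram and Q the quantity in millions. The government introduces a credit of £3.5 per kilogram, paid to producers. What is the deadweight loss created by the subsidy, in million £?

Deadweight loss = £8.75 million.

Before the subsidy: set 250 − 2P = 5P − 191 → P* = £63, Q* = 124.
With a per-unit subsidy paid to producers, each receives P + 3.5 per unit sold, so supply becomes Qs = 5(P + 3.5) − 191.
New equilibrium: buyers pay £60.5, producers receive £64, Q = 129. (Wedge: Pb − Ps = −3.5.)
Quantity rises by |ΔQ| = |124 − 129| = 5.
DWL = ½ · t · |ΔQ| = ½ · 3.5 · 5 = £8.75.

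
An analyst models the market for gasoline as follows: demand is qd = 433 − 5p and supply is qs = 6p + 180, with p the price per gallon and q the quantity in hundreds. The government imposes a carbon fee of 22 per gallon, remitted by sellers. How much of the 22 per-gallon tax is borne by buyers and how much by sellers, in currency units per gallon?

Before the tax: set 433 − 5p = 6p + 180 → p* = 23, q* = 318.
With the tax collected from sellers, supply shifts: qs = 6(p − 22) + 180.
Solving gives q = 258 with buyers paying 35 and sellers receiving 13 (the 22 wedge).
Burden on buyers: 12; on sellers: 10. (They sum to 22.)
The less price-elastic side of the market bears the larger share of a per-unit tax.

Buyers bear 12 per gallon; sellers bear 10 per gallon.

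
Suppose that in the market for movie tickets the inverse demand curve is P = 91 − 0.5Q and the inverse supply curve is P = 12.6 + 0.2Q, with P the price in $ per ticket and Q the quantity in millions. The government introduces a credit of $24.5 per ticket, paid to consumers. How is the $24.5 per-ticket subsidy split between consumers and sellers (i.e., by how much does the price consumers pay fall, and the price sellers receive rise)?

Consumers gain $17.5 per ticket; sellers gain $7 per ticket.

Rewrite in direct form: Qd = 182 − 2P and Qs = 5P − 63.
Before the subsidy: set 182 − 2P = 5P − 63 → P* = $35, Q* = 112.
With a per-unit subsidy paid to consumers, each effectively pays P − 24.5, so demand becomes Qd = 182 − 2(P − 24.5).
New equilibrium: consumers pay $17.5, sellers receive $42, Q = 147. (Wedge: Pb − Ps = −24.5.)
Gain to consumers: $17.5; to sellers: $7. (They sum to $24.5.)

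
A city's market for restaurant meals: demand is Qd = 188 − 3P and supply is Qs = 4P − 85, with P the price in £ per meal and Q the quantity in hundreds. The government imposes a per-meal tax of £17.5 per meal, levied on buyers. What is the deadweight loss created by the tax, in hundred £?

Deadweight loss = £262.5 hundred.

Before the tax: set 188 − 3P = 4P − 85 → P* = £39, Q* = 71.
With the tax collected from buyers, demand (in seller-price terms) shifts: Qd = 188 − 3(P + 17.5).
New equilibrium: buyers pay £49, producers receive £31.5, Q = 41. (Wedge: Pb − Ps = 17.5.)
Quantity falls by |ΔQ| = |71 − 41| = 30.
DWL = ½ · t · |ΔQ| = ½ · 17.5 · 30 = £262.5.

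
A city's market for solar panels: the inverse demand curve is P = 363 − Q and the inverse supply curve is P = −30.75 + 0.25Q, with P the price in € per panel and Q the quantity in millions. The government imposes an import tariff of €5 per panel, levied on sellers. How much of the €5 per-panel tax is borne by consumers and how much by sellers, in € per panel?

Consumers bear €4 per panel; sellers bear €1 per panel.

Rewrite in direct form: Qd = 363 − P and Qs = 4P + 123.
Before the tax: set 363 − P = 4P + 123 → P* = €48, Q* = 315.
With the tax collected from sellers, supply shifts: Qs = 4(P − 5) + 123.
Solving gives Q = 311 with consumers paying €52 and sellers receiving €47 (the €5 wedge).
Burden on consumers: €4; on sellers: €1. (They sum to €5.)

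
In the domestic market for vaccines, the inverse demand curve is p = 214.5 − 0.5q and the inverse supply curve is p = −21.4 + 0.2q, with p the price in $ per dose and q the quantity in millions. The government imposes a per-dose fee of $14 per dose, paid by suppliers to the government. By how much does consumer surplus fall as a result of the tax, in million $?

Consumer surplus falls by $3270 million.

Inverting to q(p) form: qd = 429 − 2p; qs = 5p + 107.
Before the tax: set 429 − 2p = 5p + 107 → p* = $46, q* = 337.
With the tax collected from suppliers, supply shifts: qs = 5(p − 14) + 107.
Solving gives q = 317 with buyers paying $56 and suppliers receiving $42 (the $14 wedge).
ΔCS is the trapezoid between Q = 317 and Q = 337 of height $10: ½ · (337 + 317) · 10 = $3270.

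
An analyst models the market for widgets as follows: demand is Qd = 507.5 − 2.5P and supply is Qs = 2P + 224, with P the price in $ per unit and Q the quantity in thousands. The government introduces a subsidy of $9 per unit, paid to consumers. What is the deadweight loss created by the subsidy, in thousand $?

Deadweight loss = $45 thousand.

Before the subsidy: set 507.5 − 2.5P = 2P + 224 → P* = $63, Q* = 350.
With a per-unit subsidy paid to consumers, each effectively pays P − 9, so demand becomes Qd = 507.5 − 2.5(P − 9).
New equilibrium: consumers pay $59, producers receive $68, Q = 360. (Wedge: Pb − Ps = −9.)
Quantity rises by |ΔQ| = |350 − 360| = 10.
DWL = ½ · t · |ΔQ| = ½ · 9 · 10 = $45.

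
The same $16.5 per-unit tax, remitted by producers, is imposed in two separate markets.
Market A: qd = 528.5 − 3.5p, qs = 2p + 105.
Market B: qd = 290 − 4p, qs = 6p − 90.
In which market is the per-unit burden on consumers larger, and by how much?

Market A: pre-tax p* = $77, q* = 259; post-tax q = 238; per-unit burden on consumers = $6.
Market B: pre-tax p* = $38, q* = 138; post-tax q = 98.4; per-unit burden on consumers = $9.9.
Difference: $6 vs $9.9 → market B is larger by $3.9.

Market B, by $3.9.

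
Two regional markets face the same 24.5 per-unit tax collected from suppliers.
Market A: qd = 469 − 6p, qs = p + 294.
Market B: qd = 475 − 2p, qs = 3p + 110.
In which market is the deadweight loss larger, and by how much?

Market A: pre-tax p* = 25, q* = 319; post-tax q = 298; deadweight loss = 257.25.
Market B: pre-tax p* = 73, q* = 329; post-tax q = 299.6; deadweight loss = 360.15.
Difference: 257.25 vs 360.15 → market B is larger by 102.9.

Market B, by 102.9.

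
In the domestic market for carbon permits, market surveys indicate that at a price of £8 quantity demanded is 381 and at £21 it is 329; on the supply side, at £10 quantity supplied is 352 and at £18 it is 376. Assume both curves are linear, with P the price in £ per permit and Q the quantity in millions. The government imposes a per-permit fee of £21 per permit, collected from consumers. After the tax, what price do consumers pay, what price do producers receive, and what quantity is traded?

Demand slope: (329 − 381)/(21 − 8) = -4, so Qd = 413 − 4P.
Supply slope: (376 − 352)/(18 − 10) = 3, so Qs = 3P + 322.
Without the tax, 413 − 4P = 3P + 322 gives 7P = 91, so P* = £13 and Q* = 361.
With the tax collected from consumers, demand (in seller-price terms) shifts: Qd = 413 − 4(P + 21).
Solving gives Q = 325 with consumers paying £22 and producers receiving £1 (the £21 wedge).

Consumers pay £22; producers receive £1; quantity = 325.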